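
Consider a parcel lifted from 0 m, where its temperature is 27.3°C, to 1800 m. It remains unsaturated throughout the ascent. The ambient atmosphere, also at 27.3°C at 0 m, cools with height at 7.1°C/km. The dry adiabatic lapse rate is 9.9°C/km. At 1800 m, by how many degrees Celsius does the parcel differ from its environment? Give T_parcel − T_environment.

Parcel:
  0 → 1800 m (dry, 9.9°C/km): ΔT = -9.9 × 1.8 = -17.82°C → T = 9.48°C
Environment:
  0 → 1800 m (environment, 7.1°C/km): ΔT = -7.1 × 1.8 = -12.78°C → T = 14.52°C
T_parcel − T_env = 9.48 − 14.52 = -5.04°C

-5.04°C (parcel cooler than environment)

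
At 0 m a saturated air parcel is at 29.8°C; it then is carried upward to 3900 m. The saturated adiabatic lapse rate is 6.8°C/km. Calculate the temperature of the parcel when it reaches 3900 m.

3.28°C

From 0 m to 3900 m (saturated adiabatic): cools by 6.8 × 3.9 = 26.52°C, giving 3.28°C.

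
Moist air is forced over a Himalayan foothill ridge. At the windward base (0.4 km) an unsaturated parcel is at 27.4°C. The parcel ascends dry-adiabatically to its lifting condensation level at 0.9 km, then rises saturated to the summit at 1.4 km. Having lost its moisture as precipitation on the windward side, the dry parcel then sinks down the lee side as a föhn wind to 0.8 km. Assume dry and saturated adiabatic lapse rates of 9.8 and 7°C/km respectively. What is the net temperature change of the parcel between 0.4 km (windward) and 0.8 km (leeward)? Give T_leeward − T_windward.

400 → 900 m (dry, 9.8°C/km): ΔT = -9.8 × 0.5 = -4.9°C → T = 22.5°C
900 → 1400 m (saturated, 7°C/km): ΔT = -7 × 0.5 = -3.5°C → T = 19°C
1400 → 800 m (dry descent, 9.8°C/km): ΔT = +9.8 × 0.6 = +5.88°C → T = 24.88°C
Net change vs windward start: 24.88 − 27.4 = -2.52°C

-2.52°C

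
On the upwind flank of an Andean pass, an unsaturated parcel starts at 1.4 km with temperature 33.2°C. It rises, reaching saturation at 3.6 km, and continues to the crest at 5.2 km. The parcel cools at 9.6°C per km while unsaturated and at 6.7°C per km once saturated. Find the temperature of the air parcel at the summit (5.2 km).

1400–3600 m, dry: Δz = 2.2 km ⇒ ΔT = -21.12°C; T = 12.08°C
3600–5200 m, saturated: Δz = 1.6 km ⇒ ΔT = -10.72°C; T = 1.36°C

1.36°C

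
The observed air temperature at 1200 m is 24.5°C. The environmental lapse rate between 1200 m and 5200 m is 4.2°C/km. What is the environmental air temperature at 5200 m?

7.7°C

From 1200 m to 5200 m (environmental): cools by 4.2 × 4 = 16.8°C, giving 7.7°C.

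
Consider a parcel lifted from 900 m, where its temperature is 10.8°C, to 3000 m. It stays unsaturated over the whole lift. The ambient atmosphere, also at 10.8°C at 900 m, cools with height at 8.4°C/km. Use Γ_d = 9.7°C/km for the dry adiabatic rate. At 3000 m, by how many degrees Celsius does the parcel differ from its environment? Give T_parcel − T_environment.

Parcel:
  Dry to 3000 m: -9.7 × 2.1 km = -20.37°C, so T = -9.57°C.
Environment:
  Environment to 3000 m: -8.4 × 2.1 km = -17.64°C, so T = -6.84°C.
T_parcel − T_env = -9.57 − (-6.84) = -2.73°C

-2.73°C (parcel cooler than environment)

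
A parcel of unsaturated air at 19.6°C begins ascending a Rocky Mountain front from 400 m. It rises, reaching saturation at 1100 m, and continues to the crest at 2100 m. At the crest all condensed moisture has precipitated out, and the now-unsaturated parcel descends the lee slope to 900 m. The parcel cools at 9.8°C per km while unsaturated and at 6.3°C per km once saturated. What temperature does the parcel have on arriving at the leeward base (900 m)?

From 400 m to 1100 m (dry): cools by 9.8 × 0.7 = 6.86°C, giving 12.74°C.
From 1100 m to 2100 m (saturated): cools by 6.3 × 1 = 6.3°C, giving 6.44°C.
From 2100 m to 900 m (dry descent): warms by 9.8 × 1.2 = 11.76°C, giving 18.2°C.

18.2°C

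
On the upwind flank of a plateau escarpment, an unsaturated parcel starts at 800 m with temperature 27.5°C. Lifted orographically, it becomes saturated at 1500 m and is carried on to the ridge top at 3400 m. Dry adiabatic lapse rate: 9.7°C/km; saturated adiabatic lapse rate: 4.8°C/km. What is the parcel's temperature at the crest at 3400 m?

From 800 m to 1500 m (dry): cools by 9.7 × 0.7 = 6.79°C, giving 20.71°C.
From 1500 m to 3400 m (saturated): cools by 4.8 × 1.9 = 9.12°C, giving 11.59°C.

11.59°C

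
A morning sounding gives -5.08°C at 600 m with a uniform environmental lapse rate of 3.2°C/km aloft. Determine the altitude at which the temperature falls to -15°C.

3700 m

Height above start = (-5.08 − (-15)) / 3.2 = 3.1 km
Altitude = 600 m + 3100 m = 3700 m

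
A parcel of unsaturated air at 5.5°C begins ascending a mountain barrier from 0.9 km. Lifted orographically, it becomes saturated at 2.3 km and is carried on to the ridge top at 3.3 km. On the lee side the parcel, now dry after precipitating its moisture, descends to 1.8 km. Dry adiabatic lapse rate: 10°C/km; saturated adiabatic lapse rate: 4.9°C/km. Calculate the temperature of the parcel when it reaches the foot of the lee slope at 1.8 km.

1.6°C

900–2300 m, dry: Δz = 1.4 km ⇒ ΔT = -14°C; T = -8.5°C
2300–3300 m, saturated: Δz = 1 km ⇒ ΔT = -4.9°C; T = -13.4°C
3300–1800 m, dry descent: Δz = 1.5 km ⇒ ΔT = +15°C; T = 1.6°C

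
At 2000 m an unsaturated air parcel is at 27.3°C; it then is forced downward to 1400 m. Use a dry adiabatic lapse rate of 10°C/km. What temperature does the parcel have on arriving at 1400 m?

2000–1400 m, dry adiabatic: Δz = 0.6 km ⇒ ΔT = +6°C; T = 33.3°C

33.3°C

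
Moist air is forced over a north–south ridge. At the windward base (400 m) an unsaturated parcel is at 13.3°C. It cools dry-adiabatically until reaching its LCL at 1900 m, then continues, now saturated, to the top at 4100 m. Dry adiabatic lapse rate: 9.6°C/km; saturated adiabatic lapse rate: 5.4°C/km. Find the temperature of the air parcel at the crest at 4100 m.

From 400 m to 1900 m (dry): cools by 9.6 × 1.5 = 14.4°C, giving -1.1°C.
From 1900 m to 4100 m (saturated): cools by 5.4 × 2.2 = 11.88°C, giving -12.98°C.

-12.98°C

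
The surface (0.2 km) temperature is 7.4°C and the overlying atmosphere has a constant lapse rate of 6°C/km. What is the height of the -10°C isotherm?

Height above start = (7.4 − (-10)) / 6 = 2.9 km
Altitude = 200 m + 2900 m = 3100 m

3.1 km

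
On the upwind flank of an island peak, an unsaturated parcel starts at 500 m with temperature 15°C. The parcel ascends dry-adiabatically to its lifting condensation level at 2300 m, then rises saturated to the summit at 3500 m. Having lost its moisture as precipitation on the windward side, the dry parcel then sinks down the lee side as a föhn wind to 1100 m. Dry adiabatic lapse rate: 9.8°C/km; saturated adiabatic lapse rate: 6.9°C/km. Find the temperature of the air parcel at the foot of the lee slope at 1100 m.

Dry to 2300 m: -9.8 × 1.8 km = -17.64°C, so T = -2.64°C.
Saturated to 3500 m: -6.9 × 1.2 km = -8.28°C, so T = -10.92°C.
Dry descent to 1100 m: +9.8 × 2.4 km = +23.52°C, so T = 12.6°C.

12.6°C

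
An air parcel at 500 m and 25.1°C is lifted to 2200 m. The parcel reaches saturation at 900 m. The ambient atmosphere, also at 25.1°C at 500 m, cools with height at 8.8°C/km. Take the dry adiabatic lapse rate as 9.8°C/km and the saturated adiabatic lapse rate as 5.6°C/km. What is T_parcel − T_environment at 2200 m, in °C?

Parcel:
  500 → 900 m (dry, 9.8°C/km): ΔT = -9.8 × 0.4 = -3.92°C → T = 21.18°C
  900 → 2200 m (saturated, 5.6°C/km): ΔT = -5.6 × 1.3 = -7.28°C → T = 13.9°C
Environment:
  500 → 2200 m (environment, 8.8°C/km): ΔT = -8.8 × 1.7 = -14.96°C → T = 10.14°C
T_parcel − T_env = 13.9 − 10.14 = +3.76°C

+3.76°C (parcel warmer than environment)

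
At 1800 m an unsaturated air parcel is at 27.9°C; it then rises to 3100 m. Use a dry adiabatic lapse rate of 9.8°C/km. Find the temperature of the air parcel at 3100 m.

Dry adiabatic to 3100 m: -9.8 × 1.3 km = -12.74°C, so T = 15.16°C.

15.16°C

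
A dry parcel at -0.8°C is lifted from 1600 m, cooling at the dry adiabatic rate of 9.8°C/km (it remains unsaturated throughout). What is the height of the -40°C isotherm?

Height above start = (-0.8 − (-40)) / 9.8 = 4 km
Altitude = 1600 m + 4000 m = 5600 m

5600 m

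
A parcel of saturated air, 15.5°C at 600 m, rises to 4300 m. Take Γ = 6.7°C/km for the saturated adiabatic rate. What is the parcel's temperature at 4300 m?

600–4300 m, saturated adiabatic: Δz = 3.7 km ⇒ ΔT = -24.79°C; T = -9.29°C

-9.29°C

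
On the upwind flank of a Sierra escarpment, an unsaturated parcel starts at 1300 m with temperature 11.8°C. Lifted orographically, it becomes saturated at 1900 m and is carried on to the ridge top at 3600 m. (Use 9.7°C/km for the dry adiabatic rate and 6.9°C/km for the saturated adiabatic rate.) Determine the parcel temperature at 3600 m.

From 1300 m to 1900 m (dry): cools by 9.7 × 0.6 = 5.82°C, giving 5.98°C.
From 1900 m to 3600 m (saturated): cools by 6.9 × 1.7 = 11.73°C, giving -5.75°C.

-5.75°C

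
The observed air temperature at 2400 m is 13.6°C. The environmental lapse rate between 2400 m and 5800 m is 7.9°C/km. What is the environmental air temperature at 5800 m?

-13.26°C

2400 → 5800 m (environmental, 7.9°C/km): ΔT = -7.9 × 3.4 = -26.86°C → T = -13.26°C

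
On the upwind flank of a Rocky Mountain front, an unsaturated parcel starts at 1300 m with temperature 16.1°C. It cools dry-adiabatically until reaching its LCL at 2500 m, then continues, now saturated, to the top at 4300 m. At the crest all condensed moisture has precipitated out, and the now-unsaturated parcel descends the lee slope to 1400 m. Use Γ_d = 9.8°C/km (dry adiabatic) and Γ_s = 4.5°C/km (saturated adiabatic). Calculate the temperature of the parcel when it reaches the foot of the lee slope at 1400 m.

Dry to 2500 m: -9.8 × 1.2 km = -11.76°C, so T = 4.34°C.
Saturated to 4300 m: -4.5 × 1.8 km = -8.1°C, so T = -3.76°C.
Dry descent to 1400 m: +9.8 × 2.9 km = +28.42°C, so T = 24.66°C.

24.66°C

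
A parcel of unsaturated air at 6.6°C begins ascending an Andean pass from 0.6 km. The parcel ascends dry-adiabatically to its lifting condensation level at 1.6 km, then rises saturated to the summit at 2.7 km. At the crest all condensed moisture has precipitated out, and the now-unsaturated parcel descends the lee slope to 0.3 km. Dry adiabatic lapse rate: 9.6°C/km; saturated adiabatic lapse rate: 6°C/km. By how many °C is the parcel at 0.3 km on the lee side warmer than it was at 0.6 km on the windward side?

+6.84°C

600 → 1600 m (dry, 9.6°C/km): ΔT = -9.6 × 1 = -9.6°C → T = -3°C
1600 → 2700 m (saturated, 6°C/km): ΔT = -6 × 1.1 = -6.6°C → T = -9.6°C
2700 → 300 m (dry descent, 9.6°C/km): ΔT = +9.6 × 2.4 = +23.04°C → T = 13.44°C
Net change vs windward start: 13.44 − 6.6 = +6.84°C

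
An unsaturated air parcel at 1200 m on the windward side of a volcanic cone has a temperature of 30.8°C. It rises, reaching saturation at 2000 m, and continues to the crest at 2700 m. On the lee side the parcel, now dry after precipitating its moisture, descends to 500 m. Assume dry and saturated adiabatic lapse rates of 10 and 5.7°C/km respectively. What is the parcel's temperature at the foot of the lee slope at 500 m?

Dry to 2000 m: -10 × 0.8 km = -8°C, so T = 22.8°C.
Saturated to 2700 m: -5.7 × 0.7 km = -3.99°C, so T = 18.81°C.
Dry descent to 500 m: +10 × 2.2 km = +22°C, so T = 40.81°C.

40.81°C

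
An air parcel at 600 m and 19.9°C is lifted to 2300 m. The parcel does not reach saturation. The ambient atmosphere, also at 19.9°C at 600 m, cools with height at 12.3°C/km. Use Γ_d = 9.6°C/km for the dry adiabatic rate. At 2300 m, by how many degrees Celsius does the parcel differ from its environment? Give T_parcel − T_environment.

+4.59°C (parcel warmer than environment)

Parcel:
  Dry to 2300 m: -9.6 × 1.7 km = -16.32°C, so T = 3.58°C.
Environment:
  Environment to 2300 m: -12.3 × 1.7 km = -20.91°C, so T = -1.01°C.
T_parcel − T_env = 3.58 − (-1.01) = +4.59°C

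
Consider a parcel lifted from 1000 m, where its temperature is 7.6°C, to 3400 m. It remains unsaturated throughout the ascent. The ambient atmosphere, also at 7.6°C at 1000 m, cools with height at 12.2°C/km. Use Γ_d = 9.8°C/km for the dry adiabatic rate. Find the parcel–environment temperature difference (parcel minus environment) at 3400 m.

Parcel:
  1000 → 3400 m (dry, 9.8°C/km): ΔT = -9.8 × 2.4 = -23.52°C → T = -15.92°C
Environment:
  1000 → 3400 m (environment, 12.2°C/km): ΔT = -12.2 × 2.4 = -29.28°C → T = -21.68°C
T_parcel − T_env = -15.92 − (-21.68) = +5.76°C

+5.76°C (parcel warmer than environment)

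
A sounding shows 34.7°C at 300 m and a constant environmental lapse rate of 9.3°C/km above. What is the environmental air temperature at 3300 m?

6.8°C

From 300 m to 3300 m (environmental): cools by 9.3 × 3 = 27.9°C, giving 6.8°C.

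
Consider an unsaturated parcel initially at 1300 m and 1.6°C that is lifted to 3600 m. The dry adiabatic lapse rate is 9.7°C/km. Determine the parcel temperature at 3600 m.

From 1300 m to 3600 m (dry adiabatic): cools by 9.7 × 2.3 = 22.31°C, giving -20.71°C.

-20.71°C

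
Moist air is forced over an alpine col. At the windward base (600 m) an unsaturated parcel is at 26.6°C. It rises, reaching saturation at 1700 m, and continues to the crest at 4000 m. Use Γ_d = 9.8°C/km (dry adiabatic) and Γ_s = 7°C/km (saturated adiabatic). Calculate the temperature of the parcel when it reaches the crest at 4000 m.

600–1700 m, dry: Δz = 1.1 km ⇒ ΔT = -10.78°C; T = 15.82°C
1700–4000 m, saturated: Δz = 2.3 km ⇒ ΔT = -16.1°C; T = -0.28°C

-0.28°C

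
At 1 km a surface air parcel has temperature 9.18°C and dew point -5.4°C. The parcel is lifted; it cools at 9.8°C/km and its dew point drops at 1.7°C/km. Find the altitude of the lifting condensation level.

T and T_d converge at 9.8 − 1.7 = 8.1°C per km
Height above start = (9.18 − (-5.4)) / 8.1 = 1.8 km
LCL altitude = 1000 m + 1800 m = 2800 m

2.8 km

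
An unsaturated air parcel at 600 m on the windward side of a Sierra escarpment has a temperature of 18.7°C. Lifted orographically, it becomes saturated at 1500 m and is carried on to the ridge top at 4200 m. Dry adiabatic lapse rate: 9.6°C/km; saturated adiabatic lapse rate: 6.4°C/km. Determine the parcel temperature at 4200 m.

-7.22°C

600 → 1500 m (dry, 9.6°C/km): ΔT = -9.6 × 0.9 = -8.64°C → T = 10.06°C
1500 → 4200 m (saturated, 6.4°C/km): ΔT = -6.4 × 2.7 = -17.28°C → T = -7.22°C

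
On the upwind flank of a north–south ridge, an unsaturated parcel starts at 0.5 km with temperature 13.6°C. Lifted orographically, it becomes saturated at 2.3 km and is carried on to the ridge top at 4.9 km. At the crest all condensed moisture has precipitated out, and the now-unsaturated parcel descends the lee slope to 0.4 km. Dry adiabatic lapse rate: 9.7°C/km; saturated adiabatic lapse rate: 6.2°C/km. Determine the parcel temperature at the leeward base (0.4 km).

23.67°C

Dry to 2300 m: -9.7 × 1.8 km = -17.46°C, so T = -3.86°C.
Saturated to 4900 m: -6.2 × 2.6 km = -16.12°C, so T = -19.98°C.
Dry descent to 400 m: +9.7 × 4.5 km = +43.65°C, so T = 23.67°C.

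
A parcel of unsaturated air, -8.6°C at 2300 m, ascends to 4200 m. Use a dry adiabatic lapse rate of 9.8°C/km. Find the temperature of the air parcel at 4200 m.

Dry adiabatic to 4200 m: -9.8 × 1.9 km = -18.62°C, so T = -27.22°C.

-27.22°C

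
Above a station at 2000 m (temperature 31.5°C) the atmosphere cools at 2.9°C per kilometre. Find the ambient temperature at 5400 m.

21.64°C

From 2000 m to 5400 m (environmental): cools by 2.9 × 3.4 = 9.86°C, giving 21.64°C.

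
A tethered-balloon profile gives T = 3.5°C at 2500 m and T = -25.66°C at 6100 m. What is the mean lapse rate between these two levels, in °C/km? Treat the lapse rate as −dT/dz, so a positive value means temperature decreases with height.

Γ = −ΔT/Δz = (3.5 − (-25.66)) / (6100 − 2500) m
  = 29.16°C / 3.6 km = 8.1°C/km

8.1°C/km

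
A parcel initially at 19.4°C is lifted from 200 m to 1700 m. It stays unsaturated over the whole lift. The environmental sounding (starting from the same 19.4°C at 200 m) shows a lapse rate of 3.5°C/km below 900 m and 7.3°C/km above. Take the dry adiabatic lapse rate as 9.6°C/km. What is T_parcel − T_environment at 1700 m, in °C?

-6.11°C (parcel cooler than environment)

Parcel:
  200–1700 m, dry: Δz = 1.5 km ⇒ ΔT = -14.4°C; T = 5°C
Environment:
  200–900 m, environment, lower layer: Δz = 0.7 km ⇒ ΔT = -2.45°C; T = 16.95°C
  900–1700 m, environment, upper layer: Δz = 0.8 km ⇒ ΔT = -5.84°C; T = 11.11°C
T_parcel − T_env = 5 − 11.11 = -6.11°C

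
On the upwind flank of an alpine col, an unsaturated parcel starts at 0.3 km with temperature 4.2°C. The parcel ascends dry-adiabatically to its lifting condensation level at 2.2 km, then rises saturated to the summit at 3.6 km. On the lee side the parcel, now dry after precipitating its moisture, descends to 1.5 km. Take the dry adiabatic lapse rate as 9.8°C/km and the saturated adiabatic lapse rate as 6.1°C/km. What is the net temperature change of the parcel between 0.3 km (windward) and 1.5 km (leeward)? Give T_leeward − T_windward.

Dry to 2200 m: -9.8 × 1.9 km = -18.62°C, so T = -14.42°C.
Saturated to 3600 m: -6.1 × 1.4 km = -8.54°C, so T = -22.96°C.
Dry descent to 1500 m: +9.8 × 2.1 km = +20.58°C, so T = -2.38°C.
Net change vs windward start: -2.38 − 4.2 = -6.58°C

-6.58°C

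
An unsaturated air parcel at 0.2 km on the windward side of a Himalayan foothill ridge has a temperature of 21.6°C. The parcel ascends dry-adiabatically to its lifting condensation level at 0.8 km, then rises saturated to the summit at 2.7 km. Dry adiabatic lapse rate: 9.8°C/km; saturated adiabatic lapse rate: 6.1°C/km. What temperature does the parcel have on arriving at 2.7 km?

200 → 800 m (dry, 9.8°C/km): ΔT = -9.8 × 0.6 = -5.88°C → T = 15.72°C
800 → 2700 m (saturated, 6.1°C/km): ΔT = -6.1 × 1.9 = -11.59°C → T = 4.13°C

4.13°C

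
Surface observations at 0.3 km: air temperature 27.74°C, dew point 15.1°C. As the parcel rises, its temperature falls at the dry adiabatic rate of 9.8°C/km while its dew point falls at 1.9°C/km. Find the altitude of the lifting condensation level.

1.9 km

T and T_d converge at 9.8 − 1.9 = 7.9°C per km
Height above start = (27.74 − 15.1) / 7.9 = 1.6 km
LCL altitude = 300 m + 1600 m = 1900 m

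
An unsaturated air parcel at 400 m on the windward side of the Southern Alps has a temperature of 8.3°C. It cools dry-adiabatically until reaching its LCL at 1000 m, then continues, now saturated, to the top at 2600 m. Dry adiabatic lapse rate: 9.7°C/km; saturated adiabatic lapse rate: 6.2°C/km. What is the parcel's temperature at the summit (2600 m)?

-7.44°C

400–1000 m, dry: Δz = 0.6 km ⇒ ΔT = -5.82°C; T = 2.48°C
1000–2600 m, saturated: Δz = 1.6 km ⇒ ΔT = -9.92°C; T = -7.44°C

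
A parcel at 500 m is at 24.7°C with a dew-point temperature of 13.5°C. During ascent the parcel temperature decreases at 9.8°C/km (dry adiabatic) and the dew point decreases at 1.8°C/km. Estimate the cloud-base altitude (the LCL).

1900 m

T and T_d converge at 9.8 − 1.8 = 8°C per km
Height above start = (24.7 − 13.5) / 8 = 1.4 km
LCL altitude = 500 m + 1400 m = 1900 m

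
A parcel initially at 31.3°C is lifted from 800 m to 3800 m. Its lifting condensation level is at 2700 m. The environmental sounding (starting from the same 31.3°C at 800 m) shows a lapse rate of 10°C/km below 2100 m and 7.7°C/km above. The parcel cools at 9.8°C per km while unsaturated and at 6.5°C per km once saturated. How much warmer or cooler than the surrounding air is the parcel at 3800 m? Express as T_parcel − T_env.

+0.32°C (parcel warmer than environment)

Parcel:
  800–2700 m, dry: Δz = 1.9 km ⇒ ΔT = -18.62°C; T = 12.68°C
  2700–3800 m, saturated: Δz = 1.1 km ⇒ ΔT = -7.15°C; T = 5.53°C
Environment:
  800–2100 m, environment, lower layer: Δz = 1.3 km ⇒ ΔT = -13°C; T = 18.3°C
  2100–3800 m, environment, upper layer: Δz = 1.7 km ⇒ ΔT = -13.09°C; T = 5.21°C
T_parcel − T_env = 5.53 − 5.21 = +0.32°C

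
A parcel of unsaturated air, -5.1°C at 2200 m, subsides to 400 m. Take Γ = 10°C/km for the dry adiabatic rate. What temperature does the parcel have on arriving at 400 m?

2200–400 m, dry adiabatic: Δz = 1.8 km ⇒ ΔT = +18°C; T = 12.9°C

12.9°C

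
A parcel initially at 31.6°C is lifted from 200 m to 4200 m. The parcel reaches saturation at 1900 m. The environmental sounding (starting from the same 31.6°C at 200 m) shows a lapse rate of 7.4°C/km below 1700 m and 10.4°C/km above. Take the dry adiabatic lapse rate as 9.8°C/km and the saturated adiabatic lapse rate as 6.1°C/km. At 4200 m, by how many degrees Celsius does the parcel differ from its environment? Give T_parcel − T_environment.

+6.41°C (parcel warmer than environment)

Parcel:
  From 200 m to 1900 m (dry): cools by 9.8 × 1.7 = 16.66°C, giving 14.94°C.
  From 1900 m to 4200 m (saturated): cools by 6.1 × 2.3 = 14.03°C, giving 0.91°C.
Environment:
  From 200 m to 1700 m (environment, lower layer): cools by 7.4 × 1.5 = 11.1°C, giving 20.5°C.
  From 1700 m to 4200 m (environment, upper layer): cools by 10.4 × 2.5 = 26°C, giving -5.5°C.
T_parcel − T_env = 0.91 − (-5.5) = +6.41°C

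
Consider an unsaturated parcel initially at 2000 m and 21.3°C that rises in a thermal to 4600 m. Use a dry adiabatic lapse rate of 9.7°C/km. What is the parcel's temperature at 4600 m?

2000 → 4600 m (dry adiabatic, 9.7°C/km): ΔT = -9.7 × 2.6 = -25.22°C → T = -3.92°C

-3.92°C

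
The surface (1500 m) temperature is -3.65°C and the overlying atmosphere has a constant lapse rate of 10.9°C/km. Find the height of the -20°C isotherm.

Height above start = (-3.65 − (-20)) / 10.9 = 1.5 km
Altitude = 1500 m + 1500 m = 3000 m

3000 m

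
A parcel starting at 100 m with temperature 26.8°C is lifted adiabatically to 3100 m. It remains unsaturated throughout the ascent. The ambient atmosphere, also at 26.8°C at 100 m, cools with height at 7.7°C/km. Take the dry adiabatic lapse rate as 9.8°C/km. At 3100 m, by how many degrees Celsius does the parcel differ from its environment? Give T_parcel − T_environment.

-6.3°C (parcel cooler than environment)

Parcel:
  100–3100 m, dry: Δz = 3 km ⇒ ΔT = -29.4°C; T = -2.6°C
Environment:
  100–3100 m, environment: Δz = 3 km ⇒ ΔT = -23.1°C; T = 3.7°C
T_parcel − T_env = -2.6 − 3.7 = -6.3°C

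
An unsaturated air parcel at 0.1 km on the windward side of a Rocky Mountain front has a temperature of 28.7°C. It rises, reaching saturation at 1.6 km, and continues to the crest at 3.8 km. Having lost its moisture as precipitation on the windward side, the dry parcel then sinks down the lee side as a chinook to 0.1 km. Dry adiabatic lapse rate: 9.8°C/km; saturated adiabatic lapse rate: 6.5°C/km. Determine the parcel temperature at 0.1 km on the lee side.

35.96°C

Dry to 1600 m: -9.8 × 1.5 km = -14.7°C, so T = 14°C.
Saturated to 3800 m: -6.5 × 2.2 km = -14.3°C, so T = -0.3°C.
Dry descent to 100 m: +9.8 × 3.7 km = +36.26°C, so T = 35.96°C.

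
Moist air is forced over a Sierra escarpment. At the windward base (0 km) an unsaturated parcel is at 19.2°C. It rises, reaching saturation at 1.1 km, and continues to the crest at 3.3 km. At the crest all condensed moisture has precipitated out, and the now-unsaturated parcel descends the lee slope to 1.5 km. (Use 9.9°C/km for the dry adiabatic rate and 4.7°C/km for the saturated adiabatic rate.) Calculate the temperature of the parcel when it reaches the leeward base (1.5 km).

15.79°C

Dry to 1100 m: -9.9 × 1.1 km = -10.89°C, so T = 8.31°C.
Saturated to 3300 m: -4.7 × 2.2 km = -10.34°C, so T = -2.03°C.
Dry descent to 1500 m: +9.9 × 1.8 km = +17.82°C, so T = 15.79°C.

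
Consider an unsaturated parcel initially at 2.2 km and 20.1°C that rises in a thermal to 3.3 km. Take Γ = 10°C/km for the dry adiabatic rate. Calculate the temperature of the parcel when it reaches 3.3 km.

Dry adiabatic to 3300 m: -10 × 1.1 km = -11°C, so T = 9.1°C.

9.1°C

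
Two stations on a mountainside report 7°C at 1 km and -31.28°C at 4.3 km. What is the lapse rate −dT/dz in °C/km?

Γ = −ΔT/Δz = (7 − (-31.28)) / (4300 − 1000) m
  = 38.28°C / 3.3 km = 11.6°C/km

11.6°C/km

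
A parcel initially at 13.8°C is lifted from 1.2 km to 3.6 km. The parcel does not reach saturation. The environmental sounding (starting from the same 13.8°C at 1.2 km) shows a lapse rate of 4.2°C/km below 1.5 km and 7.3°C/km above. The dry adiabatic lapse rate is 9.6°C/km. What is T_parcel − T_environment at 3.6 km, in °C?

Parcel:
  Dry to 3600 m: -9.6 × 2.4 km = -23.04°C, so T = -9.24°C.
Environment:
  Environment, lower layer to 1500 m: -4.2 × 0.3 km = -1.26°C, so T = 12.54°C.
  Environment, upper layer to 3600 m: -7.3 × 2.1 km = -15.33°C, so T = -2.79°C.
T_parcel − T_env = -9.24 − (-2.79) = -6.45°C

-6.45°C (parcel cooler than environment)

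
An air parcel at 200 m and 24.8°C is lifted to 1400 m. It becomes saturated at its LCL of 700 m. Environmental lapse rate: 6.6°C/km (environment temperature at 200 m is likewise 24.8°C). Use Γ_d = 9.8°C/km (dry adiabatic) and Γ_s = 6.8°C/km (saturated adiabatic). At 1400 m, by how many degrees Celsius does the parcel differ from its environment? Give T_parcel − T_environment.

-1.74°C (parcel cooler than environment)

Parcel:
  200–700 m, dry: Δz = 0.5 km ⇒ ΔT = -4.9°C; T = 19.9°C
  700–1400 m, saturated: Δz = 0.7 km ⇒ ΔT = -4.76°C; T = 15.14°C
Environment:
  200–1400 m, environment: Δz = 1.2 km ⇒ ΔT = -7.92°C; T = 16.88°C
T_parcel − T_env = 15.14 − 16.88 = -1.74°C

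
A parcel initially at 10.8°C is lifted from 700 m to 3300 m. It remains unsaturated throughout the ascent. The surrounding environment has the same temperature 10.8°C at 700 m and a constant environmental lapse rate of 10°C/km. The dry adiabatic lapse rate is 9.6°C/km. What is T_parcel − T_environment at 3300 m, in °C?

+1.04°C (parcel warmer than environment)

Parcel:
  700–3300 m, dry: Δz = 2.6 km ⇒ ΔT = -24.96°C; T = -14.16°C
Environment:
  700–3300 m, environment: Δz = 2.6 km ⇒ ΔT = -26°C; T = -15.2°C
T_parcel − T_env = -14.16 − (-15.2) = +1.04°C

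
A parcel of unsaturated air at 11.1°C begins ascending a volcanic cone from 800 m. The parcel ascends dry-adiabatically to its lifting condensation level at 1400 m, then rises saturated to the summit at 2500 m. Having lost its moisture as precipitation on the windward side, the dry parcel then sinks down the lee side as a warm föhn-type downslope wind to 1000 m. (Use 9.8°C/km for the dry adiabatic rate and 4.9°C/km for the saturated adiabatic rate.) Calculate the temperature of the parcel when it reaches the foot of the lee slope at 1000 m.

From 800 m to 1400 m (dry): cools by 9.8 × 0.6 = 5.88°C, giving 5.22°C.
From 1400 m to 2500 m (saturated): cools by 4.9 × 1.1 = 5.39°C, giving -0.17°C.
From 2500 m to 1000 m (dry descent): warms by 9.8 × 1.5 = 14.7°C, giving 14.53°C.

14.53°C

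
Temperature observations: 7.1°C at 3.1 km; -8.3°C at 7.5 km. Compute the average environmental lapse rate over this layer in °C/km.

Γ = −ΔT/Δz = (7.1 − (-8.3)) / (7500 − 3100) m
  = 15.4°C / 4.4 km = 3.5°C/km

3.5°C/km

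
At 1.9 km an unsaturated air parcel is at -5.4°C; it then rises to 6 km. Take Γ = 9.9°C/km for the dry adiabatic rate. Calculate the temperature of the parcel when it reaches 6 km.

-45.99°C

1900 → 6000 m (dry adiabatic, 9.9°C/km): ΔT = -9.9 × 4.1 = -40.59°C → T = -45.99°C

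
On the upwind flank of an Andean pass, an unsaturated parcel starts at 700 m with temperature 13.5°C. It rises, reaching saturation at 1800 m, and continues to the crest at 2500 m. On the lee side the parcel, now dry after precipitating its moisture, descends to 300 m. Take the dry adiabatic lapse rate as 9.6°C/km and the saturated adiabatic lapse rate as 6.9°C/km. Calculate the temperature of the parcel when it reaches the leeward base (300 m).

19.23°C

700–1800 m, dry: Δz = 1.1 km ⇒ ΔT = -10.56°C; T = 2.94°C
1800–2500 m, saturated: Δz = 0.7 km ⇒ ΔT = -4.83°C; T = -1.89°C
2500–300 m, dry descent: Δz = 2.2 km ⇒ ΔT = +21.12°C; T = 19.23°C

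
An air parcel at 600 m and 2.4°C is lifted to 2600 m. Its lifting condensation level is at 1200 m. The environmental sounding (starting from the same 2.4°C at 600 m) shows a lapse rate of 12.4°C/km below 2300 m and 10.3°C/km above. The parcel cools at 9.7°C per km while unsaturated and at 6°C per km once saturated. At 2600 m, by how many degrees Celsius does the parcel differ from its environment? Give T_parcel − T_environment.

+9.95°C (parcel warmer than environment)

Parcel:
  From 600 m to 1200 m (dry): cools by 9.7 × 0.6 = 5.82°C, giving -3.42°C.
  From 1200 m to 2600 m (saturated): cools by 6 × 1.4 = 8.4°C, giving -11.82°C.
Environment:
  From 600 m to 2300 m (environment, lower layer): cools by 12.4 × 1.7 = 21.08°C, giving -18.68°C.
  From 2300 m to 2600 m (environment, upper layer): cools by 10.3 × 0.3 = 3.09°C, giving -21.77°C.
T_parcel − T_env = -11.82 − (-21.77) = +9.95°C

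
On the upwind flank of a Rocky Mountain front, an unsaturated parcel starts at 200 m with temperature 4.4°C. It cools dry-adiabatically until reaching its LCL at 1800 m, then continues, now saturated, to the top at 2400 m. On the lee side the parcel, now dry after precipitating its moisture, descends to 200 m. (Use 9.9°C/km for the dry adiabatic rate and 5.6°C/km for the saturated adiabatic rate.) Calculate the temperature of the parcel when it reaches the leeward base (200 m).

200 → 1800 m (dry, 9.9°C/km): ΔT = -9.9 × 1.6 = -15.84°C → T = -11.44°C
1800 → 2400 m (saturated, 5.6°C/km): ΔT = -5.6 × 0.6 = -3.36°C → T = -14.8°C
2400 → 200 m (dry descent, 9.9°C/km): ΔT = +9.9 × 2.2 = +21.78°C → T = 6.98°C

6.98°C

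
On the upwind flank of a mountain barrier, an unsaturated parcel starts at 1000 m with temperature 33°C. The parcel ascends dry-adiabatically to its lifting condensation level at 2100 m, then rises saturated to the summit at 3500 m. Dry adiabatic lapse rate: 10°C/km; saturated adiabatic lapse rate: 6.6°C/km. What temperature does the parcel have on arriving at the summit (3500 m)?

12.76°C

1000 → 2100 m (dry, 10°C/km): ΔT = -10 × 1.1 = -11°C → T = 22°C
2100 → 3500 m (saturated, 6.6°C/km): ΔT = -6.6 × 1.4 = -9.24°C → T = 12.76°C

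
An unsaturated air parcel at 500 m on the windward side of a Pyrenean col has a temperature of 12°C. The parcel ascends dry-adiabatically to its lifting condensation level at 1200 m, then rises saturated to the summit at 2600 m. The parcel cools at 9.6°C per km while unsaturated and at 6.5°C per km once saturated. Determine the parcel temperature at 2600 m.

-3.82°C

From 500 m to 1200 m (dry): cools by 9.6 × 0.7 = 6.72°C, giving 5.28°C.
From 1200 m to 2600 m (saturated): cools by 6.5 × 1.4 = 9.1°C, giving -3.82°C.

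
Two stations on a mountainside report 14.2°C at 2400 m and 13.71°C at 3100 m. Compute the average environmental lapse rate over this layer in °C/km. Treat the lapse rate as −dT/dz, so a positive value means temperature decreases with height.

Γ = −ΔT/Δz = (14.2 − 13.71) / (3100 − 2400) m
  = 0.49°C / 0.7 km = 0.7°C/km

0.7°C/km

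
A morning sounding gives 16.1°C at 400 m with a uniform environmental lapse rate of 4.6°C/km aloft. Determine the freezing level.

3900 m

Height above start = (16.1 − 0) / 4.6 = 3.5 km
Altitude = 400 m + 3500 m = 3900 m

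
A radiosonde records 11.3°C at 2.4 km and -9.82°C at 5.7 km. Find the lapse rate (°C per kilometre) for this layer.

6.4°C/km

Γ = −ΔT/Δz = (11.3 − (-9.82)) / (5700 − 2400) m
  = 21.12°C / 3.3 km = 6.4°C/km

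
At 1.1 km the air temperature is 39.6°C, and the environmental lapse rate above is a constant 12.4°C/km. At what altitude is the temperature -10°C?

Height above start = (39.6 − (-10)) / 12.4 = 4 km
Altitude = 1100 m + 4000 m = 5100 m

5.1 km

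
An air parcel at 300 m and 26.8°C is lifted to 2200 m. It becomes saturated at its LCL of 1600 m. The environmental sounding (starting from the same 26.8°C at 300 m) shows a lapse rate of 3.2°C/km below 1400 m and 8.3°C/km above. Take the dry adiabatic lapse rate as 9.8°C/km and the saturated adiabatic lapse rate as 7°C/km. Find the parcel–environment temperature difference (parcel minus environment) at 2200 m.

-6.78°C (parcel cooler than environment)

Parcel:
  Dry to 1600 m: -9.8 × 1.3 km = -12.74°C, so T = 14.06°C.
  Saturated to 2200 m: -7 × 0.6 km = -4.2°C, so T = 9.86°C.
Environment:
  Environment, lower layer to 1400 m: -3.2 × 1.1 km = -3.52°C, so T = 23.28°C.
  Environment, upper layer to 2200 m: -8.3 × 0.8 km = -6.64°C, so T = 16.64°C.
T_parcel − T_env = 9.86 − 16.64 = -6.78°C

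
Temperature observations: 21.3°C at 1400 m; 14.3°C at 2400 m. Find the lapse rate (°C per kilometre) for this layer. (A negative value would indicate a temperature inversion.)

7°C/km

Γ = −ΔT/Δz = (21.3 − 14.3) / (2400 − 1400) m
  = 7°C / 1 km = 7°C/km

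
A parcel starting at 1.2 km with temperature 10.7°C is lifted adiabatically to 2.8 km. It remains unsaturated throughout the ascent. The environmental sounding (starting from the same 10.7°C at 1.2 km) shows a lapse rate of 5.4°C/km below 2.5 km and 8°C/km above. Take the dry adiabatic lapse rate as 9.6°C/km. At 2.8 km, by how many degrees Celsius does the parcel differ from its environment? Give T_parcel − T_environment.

Parcel:
  Dry to 2800 m: -9.6 × 1.6 km = -15.36°C, so T = -4.66°C.
Environment:
  Environment, lower layer to 2500 m: -5.4 × 1.3 km = -7.02°C, so T = 3.68°C.
  Environment, upper layer to 2800 m: -8 × 0.3 km = -2.4°C, so T = 1.28°C.
T_parcel − T_env = -4.66 − 1.28 = -5.94°C

-5.94°C (parcel cooler than environment)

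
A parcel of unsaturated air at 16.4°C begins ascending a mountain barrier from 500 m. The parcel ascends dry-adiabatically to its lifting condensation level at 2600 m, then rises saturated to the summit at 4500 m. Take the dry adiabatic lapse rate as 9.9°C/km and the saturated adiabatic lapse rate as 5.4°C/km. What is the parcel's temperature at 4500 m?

500–2600 m, dry: Δz = 2.1 km ⇒ ΔT = -20.79°C; T = -4.39°C
2600–4500 m, saturated: Δz = 1.9 km ⇒ ΔT = -10.26°C; T = -14.65°C

-14.65°C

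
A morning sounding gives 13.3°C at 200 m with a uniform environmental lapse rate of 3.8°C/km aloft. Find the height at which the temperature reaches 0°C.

3700 m

Height above start = (13.3 − 0) / 3.8 = 3.5 km
Altitude = 200 m + 3500 m = 3700 m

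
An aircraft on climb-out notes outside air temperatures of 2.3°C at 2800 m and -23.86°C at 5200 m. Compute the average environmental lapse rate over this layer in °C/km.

Γ = −ΔT/Δz = (2.3 − (-23.86)) / (5200 − 2800) m
  = 26.16°C / 2.4 km = 10.9°C/km

10.9°C/km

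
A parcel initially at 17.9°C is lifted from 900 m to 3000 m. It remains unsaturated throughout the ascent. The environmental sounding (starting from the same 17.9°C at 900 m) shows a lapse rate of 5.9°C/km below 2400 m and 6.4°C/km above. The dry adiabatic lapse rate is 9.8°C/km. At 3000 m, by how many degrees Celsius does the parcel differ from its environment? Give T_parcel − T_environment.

-7.89°C (parcel cooler than environment)

Parcel:
  900 → 3000 m (dry, 9.8°C/km): ΔT = -9.8 × 2.1 = -20.58°C → T = -2.68°C
Environment:
  900 → 2400 m (environment, lower layer, 5.9°C/km): ΔT = -5.9 × 1.5 = -8.85°C → T = 9.05°C
  2400 → 3000 m (environment, upper layer, 6.4°C/km): ΔT = -6.4 × 0.6 = -3.84°C → T = 5.21°C
T_parcel − T_env = -2.68 − 5.21 = -7.89°C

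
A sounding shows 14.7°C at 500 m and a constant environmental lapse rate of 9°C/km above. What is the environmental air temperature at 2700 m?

500–2700 m, environmental: Δz = 2.2 km ⇒ ΔT = -19.8°C; T = -5.1°C

-5.1°C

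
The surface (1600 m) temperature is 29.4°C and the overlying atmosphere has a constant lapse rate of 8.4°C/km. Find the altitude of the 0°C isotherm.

5100 m

Height above start = (29.4 − 0) / 8.4 = 3.5 km
Altitude = 1600 m + 3500 m = 5100 m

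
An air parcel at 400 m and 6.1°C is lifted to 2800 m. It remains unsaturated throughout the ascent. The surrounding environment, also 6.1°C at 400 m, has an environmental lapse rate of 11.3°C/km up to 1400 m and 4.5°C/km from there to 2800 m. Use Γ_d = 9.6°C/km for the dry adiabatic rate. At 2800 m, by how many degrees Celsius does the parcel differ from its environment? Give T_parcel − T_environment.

-5.44°C (parcel cooler than environment)

Parcel:
  From 400 m to 2800 m (dry): cools by 9.6 × 2.4 = 23.04°C, giving -16.94°C.
Environment:
  From 400 m to 1400 m (environment, lower layer): cools by 11.3 × 1 = 11.3°C, giving -5.2°C.
  From 1400 m to 2800 m (environment, upper layer): cools by 4.5 × 1.4 = 6.3°C, giving -11.5°C.
T_parcel − T_env = -16.94 − (-11.5) = -5.44°C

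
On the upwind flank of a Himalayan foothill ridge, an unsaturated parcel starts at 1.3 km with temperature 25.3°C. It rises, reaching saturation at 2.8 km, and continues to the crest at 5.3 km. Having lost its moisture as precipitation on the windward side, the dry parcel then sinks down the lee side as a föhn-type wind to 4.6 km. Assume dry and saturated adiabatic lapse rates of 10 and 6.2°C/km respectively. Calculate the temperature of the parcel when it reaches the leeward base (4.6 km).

1.8°C

From 1300 m to 2800 m (dry): cools by 10 × 1.5 = 15°C, giving 10.3°C.
From 2800 m to 5300 m (saturated): cools by 6.2 × 2.5 = 15.5°C, giving -5.2°C.
From 5300 m to 4600 m (dry descent): warms by 10 × 0.7 = 7°C, giving 1.8°C.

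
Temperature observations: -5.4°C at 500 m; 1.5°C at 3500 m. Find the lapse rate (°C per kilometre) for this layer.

Γ = −ΔT/Δz = (-5.4 − 1.5) / (3500 − 500) m
  = -6.9°C / 3 km = -2.3°C/km

-2.3°C/km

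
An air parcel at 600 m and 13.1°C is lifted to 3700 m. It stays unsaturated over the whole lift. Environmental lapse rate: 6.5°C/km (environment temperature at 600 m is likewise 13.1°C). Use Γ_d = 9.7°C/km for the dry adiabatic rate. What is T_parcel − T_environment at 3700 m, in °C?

Parcel:
  600 → 3700 m (dry, 9.7°C/km): ΔT = -9.7 × 3.1 = -30.07°C → T = -16.97°C
Environment:
  600 → 3700 m (environment, 6.5°C/km): ΔT = -6.5 × 3.1 = -20.15°C → T = -7.05°C
T_parcel − T_env = -16.97 − (-7.05) = -9.92°C

-9.92°C (parcel cooler than environment)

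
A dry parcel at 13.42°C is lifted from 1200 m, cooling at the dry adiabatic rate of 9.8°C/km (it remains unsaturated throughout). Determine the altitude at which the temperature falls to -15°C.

Height above start = (13.42 − (-15)) / 9.8 = 2.9 km
Altitude = 1200 m + 2900 m = 4100 m

4100 m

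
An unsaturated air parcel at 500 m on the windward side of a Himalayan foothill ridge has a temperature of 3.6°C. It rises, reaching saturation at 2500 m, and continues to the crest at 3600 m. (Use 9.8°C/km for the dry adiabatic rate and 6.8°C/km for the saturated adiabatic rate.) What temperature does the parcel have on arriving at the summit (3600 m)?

From 500 m to 2500 m (dry): cools by 9.8 × 2 = 19.6°C, giving -16°C.
From 2500 m to 3600 m (saturated): cools by 6.8 × 1.1 = 7.48°C, giving -23.48°C.

-23.48°C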